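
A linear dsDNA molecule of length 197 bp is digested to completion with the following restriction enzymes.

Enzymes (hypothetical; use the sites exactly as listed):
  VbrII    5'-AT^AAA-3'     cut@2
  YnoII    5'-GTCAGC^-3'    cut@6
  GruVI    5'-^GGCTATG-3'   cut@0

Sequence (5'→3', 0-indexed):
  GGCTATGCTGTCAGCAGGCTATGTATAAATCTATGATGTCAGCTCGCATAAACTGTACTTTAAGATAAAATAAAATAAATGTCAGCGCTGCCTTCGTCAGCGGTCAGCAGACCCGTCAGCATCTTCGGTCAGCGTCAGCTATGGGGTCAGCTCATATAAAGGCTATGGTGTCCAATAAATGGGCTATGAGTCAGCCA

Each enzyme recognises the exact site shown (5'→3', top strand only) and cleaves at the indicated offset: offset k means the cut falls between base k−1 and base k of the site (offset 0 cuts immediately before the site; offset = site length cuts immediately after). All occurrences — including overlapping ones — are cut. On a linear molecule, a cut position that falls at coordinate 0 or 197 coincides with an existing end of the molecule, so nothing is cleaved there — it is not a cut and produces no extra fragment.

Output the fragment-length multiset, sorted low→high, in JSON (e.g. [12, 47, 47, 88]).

Site scan:
  VbrII (ATAAA, off=2): starts [24, 47, 64, 69, 74, 155, 174] → cuts [26, 49, 66, 71, 76, 157, 176]
  YnoII (GTCAGC, off=6): starts [9, 37, 80, 95, 102, 114, 127, 133, 145, 189] → cuts [15, 43, 86, 101, 108, 120, 133, 139, 151, 195]
  GruVI (GGCTATG, off=0): starts [0, 16, 160, 181] → cuts [16, 160, 181] (position 0 is a terminus of the linear molecule — no cut)

Pooled cuts: [15, 16, 26, 43, 49, 66, 71, 76, 86, 101, 108, 120, 133, 139, 151, 157, 160, 176, 181, 195]

Fragments:
  [0,15): 15 bp
  [15,16): 1 bp
  [16,26): 10 bp
  [26,43): 17 bp
  [43,49): 6 bp
  [49,66): 17 bp
  [66,71): 5 bp
  [71,76): 5 bp
  [76,86): 10 bp
  [86,101): 15 bp
  [101,108): 7 bp
  [108,120): 12 bp
  [120,133): 13 bp
  [133,139): 6 bp
  [139,151): 12 bp
  [151,157): 6 bp
  [157,160): 3 bp
  [160,176): 16 bp
  [176,181): 5 bp
  [181,195): 14 bp
  [195,197): 2 bp

[1,2,3,5,5,5,6,6,6,7,10,10,12,12,13,14,15,15,16,17,17]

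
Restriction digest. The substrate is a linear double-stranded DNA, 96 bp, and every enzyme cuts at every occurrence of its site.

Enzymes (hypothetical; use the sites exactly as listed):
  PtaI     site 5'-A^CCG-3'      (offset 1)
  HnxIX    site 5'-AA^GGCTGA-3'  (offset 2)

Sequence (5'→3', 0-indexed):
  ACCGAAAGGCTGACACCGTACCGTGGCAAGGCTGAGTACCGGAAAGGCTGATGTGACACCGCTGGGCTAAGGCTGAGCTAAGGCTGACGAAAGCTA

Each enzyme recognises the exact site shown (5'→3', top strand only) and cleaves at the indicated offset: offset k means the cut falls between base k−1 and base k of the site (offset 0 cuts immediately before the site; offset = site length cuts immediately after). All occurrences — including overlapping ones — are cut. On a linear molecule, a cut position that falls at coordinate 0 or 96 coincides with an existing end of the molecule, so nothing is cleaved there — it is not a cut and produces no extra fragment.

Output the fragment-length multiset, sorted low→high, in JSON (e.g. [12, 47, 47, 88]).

[1,5,6,7,8,9,9,11,12,13,15]

Scan for sites:
  PtaI (ACCG, off=1): starts [0, 14, 19, 37, 57] → cuts [1, 15, 20, 38, 58]
  HnxIX (AAGGCTGA, off=2): starts [5, 27, 43, 68, 79] → cuts [7, 29, 45, 70, 81]

All cut coordinates (distinct, sorted): [1, 7, 15, 20, 29, 38, 45, 58, 70, 81]

Fragment lengths:
  [0,1): 1 bp
  [1,7): 6 bp
  [7,15): 8 bp
  [15,20): 5 bp
  [20,29): 9 bp
  [29,38): 9 bp
  [38,45): 7 bp
  [45,58): 13 bp
  [58,70): 12 bp
  [70,81): 11 bp
  [81,96): 15 bp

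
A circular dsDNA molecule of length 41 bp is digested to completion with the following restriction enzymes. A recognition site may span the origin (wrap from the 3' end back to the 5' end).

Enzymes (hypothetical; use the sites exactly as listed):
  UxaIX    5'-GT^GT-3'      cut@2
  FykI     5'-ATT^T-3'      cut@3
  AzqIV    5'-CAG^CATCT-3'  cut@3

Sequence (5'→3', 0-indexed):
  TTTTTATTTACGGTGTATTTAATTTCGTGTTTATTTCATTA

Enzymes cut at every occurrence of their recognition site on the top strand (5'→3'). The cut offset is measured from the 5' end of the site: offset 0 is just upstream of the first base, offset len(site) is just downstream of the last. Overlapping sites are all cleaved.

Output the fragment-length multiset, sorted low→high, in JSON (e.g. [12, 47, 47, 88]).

Per-enzyme occurrences:
  UxaIX GTGT/2: at [12, 26] ⇒ [14, 28]
  FykI ATTT/3: at [5, 16, 21, 32, 40] ⇒ [2, 8, 19, 24, 35]
  AzqIV (CAGCATCT, off=3): no sites

All cut coordinates (distinct, sorted): [2, 8, 14, 19, 24, 28, 35]

Fragment lengths:
  2→8: 6 bp
  8→14: 6 bp
  14→19: 5 bp
  19→24: 5 bp
  24→28: 4 bp
  28→35: 7 bp
  35→2 (wrap): 41-35+2 = 8 bp

[4,5,5,6,6,7,8]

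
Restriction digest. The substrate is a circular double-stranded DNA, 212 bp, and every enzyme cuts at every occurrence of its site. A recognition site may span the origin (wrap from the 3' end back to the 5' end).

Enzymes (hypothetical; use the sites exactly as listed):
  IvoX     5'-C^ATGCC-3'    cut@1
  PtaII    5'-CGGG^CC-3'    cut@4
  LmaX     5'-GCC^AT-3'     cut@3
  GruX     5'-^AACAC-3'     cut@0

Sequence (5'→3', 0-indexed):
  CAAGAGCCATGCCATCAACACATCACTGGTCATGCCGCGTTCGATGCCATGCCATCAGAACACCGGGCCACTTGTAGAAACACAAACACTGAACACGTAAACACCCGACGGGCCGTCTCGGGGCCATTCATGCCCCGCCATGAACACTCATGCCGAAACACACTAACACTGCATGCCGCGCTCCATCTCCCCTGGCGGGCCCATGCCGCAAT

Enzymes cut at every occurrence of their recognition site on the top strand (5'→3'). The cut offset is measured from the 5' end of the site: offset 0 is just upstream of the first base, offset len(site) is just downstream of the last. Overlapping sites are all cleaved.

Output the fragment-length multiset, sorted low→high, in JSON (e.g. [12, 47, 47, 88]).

Per-enzyme occurrences:
  IvoX (CATGCC, off=1): starts [7, 30, 47, 128, 148, 171, 201] → cuts [8, 31, 48, 129, 149, 172, 202]
  PtaII (CGGGCC, off=4): starts [63, 108, 195] → cuts [67, 112, 199]
  LmaX (GCCAT, off=3): starts [5, 10, 45, 50, 122, 136] → cuts [8, 13, 48, 53, 125, 139]
  GruX (AACAC, off=0): starts [16, 58, 78, 84, 91, 99, 142, 156, 164] → cuts [16, 58, 78, 84, 91, 99, 142, 156, 164]

All cut coordinates (distinct, sorted): [8, 13, 16, 31, 48, 53, 58, 67, 78, 84, 91, 99, 112, 125, 129, 139, 142, 149, 156, 164, 172, 199, 202]

Fragments:
  8→13: 5 bp
  13→16: 3 bp
  16→31: 15 bp
  31→48: 17 bp
  48→53: 5 bp
  53→58: 5 bp
  58→67: 9 bp
  67→78: 11 bp
  78→84: 6 bp
  84→91: 7 bp
  91→99: 8 bp
  99→112: 13 bp
  112→125: 13 bp
  125→129: 4 bp
  129→139: 10 bp
  139→142: 3 bp
  142→149: 7 bp
  149→156: 7 bp
  156→164: 8 bp
  164→172: 8 bp
  172→199: 27 bp
  199→202: 3 bp
  202→8 (wrap): 212-202+8 = 18 bp

[3,3,3,4,5,5,5,6,7,7,7,8,8,8,9,10,11,13,13,15,17,18,27]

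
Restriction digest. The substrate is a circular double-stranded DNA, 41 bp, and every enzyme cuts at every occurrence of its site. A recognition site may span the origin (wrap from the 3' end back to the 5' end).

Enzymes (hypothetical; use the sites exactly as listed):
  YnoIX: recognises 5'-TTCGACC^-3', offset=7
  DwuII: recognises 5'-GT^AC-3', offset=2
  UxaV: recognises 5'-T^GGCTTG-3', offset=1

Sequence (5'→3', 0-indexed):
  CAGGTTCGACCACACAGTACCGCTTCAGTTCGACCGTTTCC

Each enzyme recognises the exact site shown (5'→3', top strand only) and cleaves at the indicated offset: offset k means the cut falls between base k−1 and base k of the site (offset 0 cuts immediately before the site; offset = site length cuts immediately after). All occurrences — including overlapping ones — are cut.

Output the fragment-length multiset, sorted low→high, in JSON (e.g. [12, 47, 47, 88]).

[7,17,17]

Scan for sites:
  YnoIX TTCGACC/7: at [4, 28] ⇒ [11, 35]
  DwuII GTAC/2: at [16] ⇒ [18]
  UxaV (TGGCTTG, off=1): no sites

All cut coordinates (distinct, sorted): [11, 18, 35]

Fragment lengths:
  11→18: 7 bp
  18→35: 17 bp
  35→11 (wrap): 41-35+11 = 17 bp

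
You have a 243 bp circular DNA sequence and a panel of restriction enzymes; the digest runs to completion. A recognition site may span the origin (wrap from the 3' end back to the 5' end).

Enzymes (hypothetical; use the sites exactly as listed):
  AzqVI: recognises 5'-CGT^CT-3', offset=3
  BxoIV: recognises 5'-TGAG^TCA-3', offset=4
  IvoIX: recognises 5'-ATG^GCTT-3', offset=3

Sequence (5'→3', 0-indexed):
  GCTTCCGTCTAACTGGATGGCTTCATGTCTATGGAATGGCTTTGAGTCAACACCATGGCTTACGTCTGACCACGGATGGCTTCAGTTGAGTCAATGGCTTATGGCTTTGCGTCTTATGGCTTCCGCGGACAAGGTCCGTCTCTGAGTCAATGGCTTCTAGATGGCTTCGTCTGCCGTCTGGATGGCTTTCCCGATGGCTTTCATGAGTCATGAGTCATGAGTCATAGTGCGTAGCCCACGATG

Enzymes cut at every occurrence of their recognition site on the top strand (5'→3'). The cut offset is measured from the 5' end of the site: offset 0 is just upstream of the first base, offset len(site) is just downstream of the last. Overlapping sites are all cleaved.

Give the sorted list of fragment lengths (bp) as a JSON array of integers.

Scan for sites:
  AzqVI CGTCT/3: at [5, 62, 109, 136, 167, 174] ⇒ [8, 65, 112, 139, 170, 177]
  BxoIV TGAGTCA/4: at [42, 86, 142, 203, 210, 217] ⇒ [46, 90, 146, 207, 214, 221]
  IvoIX ATGGCTT/3: at [16, 35, 54, 75, 93, 100, 115, 149, 160, 181, 193, 240] ⇒ [0, 19, 38, 57, 78, 96, 103, 118, 152, 163, 184, 196]

All cut coordinates (distinct, sorted): [0, 8, 19, 38, 46, 57, 65, 78, 90, 96, 103, 112, 118, 139, 146, 152, 163, 170, 177, 184, 196, 207, 214, 221]

Fragments:
  0→8: 8 bp
  8→19: 11 bp
  19→38: 19 bp
  38→46: 8 bp
  46→57: 11 bp
  57→65: 8 bp
  65→78: 13 bp
  78→90: 12 bp
  90→96: 6 bp
  96→103: 7 bp
  103→112: 9 bp
  112→118: 6 bp
  118→139: 21 bp
  139→146: 7 bp
  146→152: 6 bp
  152→163: 11 bp
  163→170: 7 bp
  170→177: 7 bp
  177→184: 7 bp
  184→196: 12 bp
  196→207: 11 bp
  207→214: 7 bp
  214→221: 7 bp
  221→0 (wrap): 243-221+0 = 22 bp

[6,6,6,7,7,7,7,7,7,7,8,8,8,9,11,11,11,11,12,12,13,19,21,22]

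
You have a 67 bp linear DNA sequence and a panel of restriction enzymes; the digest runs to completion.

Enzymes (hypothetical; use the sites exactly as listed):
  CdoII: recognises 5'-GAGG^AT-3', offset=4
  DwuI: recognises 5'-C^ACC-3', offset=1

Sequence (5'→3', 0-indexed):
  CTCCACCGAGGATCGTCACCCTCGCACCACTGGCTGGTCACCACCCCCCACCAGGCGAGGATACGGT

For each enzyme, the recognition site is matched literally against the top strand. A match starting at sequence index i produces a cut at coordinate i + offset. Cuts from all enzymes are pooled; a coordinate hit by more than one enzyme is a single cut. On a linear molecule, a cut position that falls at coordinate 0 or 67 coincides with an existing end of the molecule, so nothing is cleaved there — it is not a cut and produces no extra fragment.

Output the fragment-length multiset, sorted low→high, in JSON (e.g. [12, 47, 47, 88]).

Site scan:
  CdoII GAGGAT/4: at [7, 56] ⇒ [11, 60]
  DwuI CACC/1: at [3, 16, 24, 38, 41, 48] ⇒ [4, 17, 25, 39, 42, 49]

All cut coordinates (distinct, sorted): [4, 11, 17, 25, 39, 42, 49, 60]

Fragment lengths:
  [0,4): 4 bp
  [4,11): 7 bp
  [11,17): 6 bp
  [17,25): 8 bp
  [25,39): 14 bp
  [39,42): 3 bp
  [42,49): 7 bp
  [49,60): 11 bp
  [60,67): 7 bp

[3,4,6,7,7,7,8,11,14]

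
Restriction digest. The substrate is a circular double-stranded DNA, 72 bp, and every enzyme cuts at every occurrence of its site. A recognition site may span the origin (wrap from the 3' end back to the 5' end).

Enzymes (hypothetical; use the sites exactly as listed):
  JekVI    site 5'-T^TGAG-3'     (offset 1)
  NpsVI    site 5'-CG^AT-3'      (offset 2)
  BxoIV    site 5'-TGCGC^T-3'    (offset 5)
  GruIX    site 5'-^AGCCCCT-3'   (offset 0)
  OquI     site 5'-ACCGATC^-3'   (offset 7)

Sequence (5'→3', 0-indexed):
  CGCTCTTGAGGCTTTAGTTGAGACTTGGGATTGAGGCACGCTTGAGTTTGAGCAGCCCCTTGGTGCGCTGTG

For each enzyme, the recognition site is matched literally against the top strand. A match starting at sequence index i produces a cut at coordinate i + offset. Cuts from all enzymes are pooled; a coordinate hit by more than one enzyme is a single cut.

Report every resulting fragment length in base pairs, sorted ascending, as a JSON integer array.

[3,5,6,7,11,12,13,15]

Per-enzyme occurrences:
  JekVI (TTGAG, off=1): starts [5, 17, 30, 41, 47] → cuts [6, 18, 31, 42, 48]
  NpsVI (CGAT, off=2): no sites
  BxoIV (TGCGCT, off=5): starts [63, 70] → cuts [3, 68]
  GruIX (AGCCCCT, off=0): starts [53] → cuts [53]
  OquI (ACCGATC, off=7): no sites

Pooled cuts: [3, 6, 18, 31, 42, 48, 53, 68]

Fragments:
  3→6: 3 bp
  6→18: 12 bp
  18→31: 13 bp
  31→42: 11 bp
  42→48: 6 bp
  48→53: 5 bp
  53→68: 15 bp
  68→3 (wrap): 72-68+3 = 7 bp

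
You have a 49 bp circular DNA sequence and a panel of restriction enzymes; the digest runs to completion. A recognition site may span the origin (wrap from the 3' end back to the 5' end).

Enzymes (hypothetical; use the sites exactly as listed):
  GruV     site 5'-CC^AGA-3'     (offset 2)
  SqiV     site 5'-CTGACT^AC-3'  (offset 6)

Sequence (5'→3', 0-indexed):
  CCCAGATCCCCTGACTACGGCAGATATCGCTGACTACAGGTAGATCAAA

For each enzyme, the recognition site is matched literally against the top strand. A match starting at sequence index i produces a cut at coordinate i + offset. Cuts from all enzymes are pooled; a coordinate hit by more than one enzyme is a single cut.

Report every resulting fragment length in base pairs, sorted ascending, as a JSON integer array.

[13,17,19]

Scan for sites:
  GruV CCAGA/2: at [1] ⇒ [3]
  SqiV CTGACTAC/6: at [10, 29] ⇒ [16, 35]

Pooled cuts: [3, 16, 35]

Fragment lengths:
  3→16: 13 bp
  16→35: 19 bp
  35→3 (wrap): 49-35+3 = 17 bp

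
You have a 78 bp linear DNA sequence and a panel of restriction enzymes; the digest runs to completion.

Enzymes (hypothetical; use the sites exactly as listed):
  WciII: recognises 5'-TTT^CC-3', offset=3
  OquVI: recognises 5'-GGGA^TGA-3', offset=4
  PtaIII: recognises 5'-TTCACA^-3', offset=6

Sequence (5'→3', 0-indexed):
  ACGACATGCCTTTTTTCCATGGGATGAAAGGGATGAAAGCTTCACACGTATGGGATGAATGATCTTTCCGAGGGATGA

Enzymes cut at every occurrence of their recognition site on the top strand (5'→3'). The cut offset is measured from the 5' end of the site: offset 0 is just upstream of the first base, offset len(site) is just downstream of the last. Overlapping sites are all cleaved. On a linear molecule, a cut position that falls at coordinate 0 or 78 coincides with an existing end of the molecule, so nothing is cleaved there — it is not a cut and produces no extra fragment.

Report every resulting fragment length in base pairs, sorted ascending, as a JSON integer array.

Site scan:
  WciII (TTTCC, off=3): starts [13, 64] → cuts [16, 67]
  OquVI (GGGATGA, off=4): starts [20, 29, 51, 71] → cuts [24, 33, 55, 75]
  PtaIII (TTCACA, off=6): starts [40] → cuts [46]

Pooled cuts: [16, 24, 33, 46, 55, 67, 75]

Fragments:
  [0,16): 16 bp
  [16,24): 8 bp
  [24,33): 9 bp
  [33,46): 13 bp
  [46,55): 9 bp
  [55,67): 12 bp
  [67,75): 8 bp
  [75,78): 3 bp

[3,8,8,9,9,12,13,16]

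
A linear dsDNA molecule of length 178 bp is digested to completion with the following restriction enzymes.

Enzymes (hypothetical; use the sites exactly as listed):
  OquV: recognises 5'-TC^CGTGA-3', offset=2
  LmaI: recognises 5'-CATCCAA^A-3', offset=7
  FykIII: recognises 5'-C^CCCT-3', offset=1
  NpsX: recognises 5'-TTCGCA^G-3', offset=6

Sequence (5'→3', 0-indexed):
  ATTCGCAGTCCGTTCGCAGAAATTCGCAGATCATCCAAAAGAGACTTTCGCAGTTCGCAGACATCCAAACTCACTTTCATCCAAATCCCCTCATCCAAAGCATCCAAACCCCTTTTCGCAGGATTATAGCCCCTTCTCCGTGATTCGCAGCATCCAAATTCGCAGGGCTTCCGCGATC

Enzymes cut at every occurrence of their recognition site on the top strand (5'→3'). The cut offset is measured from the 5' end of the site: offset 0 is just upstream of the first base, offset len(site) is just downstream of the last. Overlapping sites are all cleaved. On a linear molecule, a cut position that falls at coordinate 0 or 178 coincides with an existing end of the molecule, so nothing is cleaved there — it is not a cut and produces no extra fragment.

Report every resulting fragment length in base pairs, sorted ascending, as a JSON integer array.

[2,3,7,7,7,8,8,9,9,10,10,10,11,11,11,11,14,14,16]

Site scan:
  OquV TCCGTGA/2: at [136] ⇒ [138]
  LmaI CATCCAAA/7: at [31, 61, 77, 91, 100, 150] ⇒ [38, 68, 84, 98, 107, 157]
  FykIII CCCCT/1: at [86, 108, 129] ⇒ [87, 109, 130]
  NpsX TTCGCAG/6: at [1, 12, 22, 46, 53, 114, 143, 158] ⇒ [7, 18, 28, 52, 59, 120, 149, 164]

Pooled cuts: [7, 18, 28, 38, 52, 59, 68, 84, 87, 98, 107, 109, 120, 130, 138, 149, 157, 164]

Fragment lengths:
  [0,7): 7 bp
  [7,18): 11 bp
  [18,28): 10 bp
  [28,38): 10 bp
  [38,52): 14 bp
  [52,59): 7 bp
  [59,68): 9 bp
  [68,84): 16 bp
  [84,87): 3 bp
  [87,98): 11 bp
  [98,107): 9 bp
  [107,109): 2 bp
  [109,120): 11 bp
  [120,130): 10 bp
  [130,138): 8 bp
  [138,149): 11 bp
  [149,157): 8 bp
  [157,164): 7 bp
  [164,178): 14 bp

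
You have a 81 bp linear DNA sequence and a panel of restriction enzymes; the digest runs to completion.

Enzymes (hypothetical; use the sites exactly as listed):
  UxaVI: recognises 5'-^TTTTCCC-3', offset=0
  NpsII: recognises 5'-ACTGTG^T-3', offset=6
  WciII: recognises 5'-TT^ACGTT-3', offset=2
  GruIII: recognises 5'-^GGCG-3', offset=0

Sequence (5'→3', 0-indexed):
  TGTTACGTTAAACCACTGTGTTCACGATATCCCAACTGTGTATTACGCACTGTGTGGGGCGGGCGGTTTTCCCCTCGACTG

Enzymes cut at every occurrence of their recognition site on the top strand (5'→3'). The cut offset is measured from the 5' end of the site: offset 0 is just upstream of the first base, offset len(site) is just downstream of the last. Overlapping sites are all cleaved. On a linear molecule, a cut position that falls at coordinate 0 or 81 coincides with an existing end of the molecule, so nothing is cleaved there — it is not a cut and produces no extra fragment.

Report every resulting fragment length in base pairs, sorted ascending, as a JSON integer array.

[3,4,4,5,14,15,16,20]

Scan for sites:
  UxaVI (TTTTCCC, off=0): starts [66] → cuts [66]
  NpsII (ACTGTGT, off=6): starts [14, 34, 48] → cuts [20, 40, 54]
  WciII (TTACGTT, off=2): starts [2] → cuts [4]
  GruIII (GGCG, off=0): starts [57, 61] → cuts [57, 61]

Pooled cuts: [4, 20, 40, 54, 57, 61, 66]

Fragment lengths:
  [0,4): 4 bp
  [4,20): 16 bp
  [20,40): 20 bp
  [40,54): 14 bp
  [54,57): 3 bp
  [57,61): 4 bp
  [61,66): 5 bp
  [66,81): 15 bp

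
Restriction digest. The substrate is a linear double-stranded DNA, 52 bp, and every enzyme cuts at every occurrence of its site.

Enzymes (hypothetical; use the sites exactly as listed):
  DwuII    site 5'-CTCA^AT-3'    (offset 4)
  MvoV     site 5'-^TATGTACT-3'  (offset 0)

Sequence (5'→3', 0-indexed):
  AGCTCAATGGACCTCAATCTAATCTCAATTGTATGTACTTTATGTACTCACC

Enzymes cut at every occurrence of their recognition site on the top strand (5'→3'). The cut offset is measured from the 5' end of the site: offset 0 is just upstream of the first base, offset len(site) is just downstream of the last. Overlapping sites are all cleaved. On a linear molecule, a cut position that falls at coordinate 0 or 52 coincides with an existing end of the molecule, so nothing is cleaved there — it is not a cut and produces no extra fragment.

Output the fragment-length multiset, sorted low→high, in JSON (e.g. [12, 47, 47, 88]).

[4,6,9,10,11,12]

Scan for sites:
  DwuII (CTCAAT, off=4): starts [2, 12, 23] → cuts [6, 16, 27]
  MvoV (TATGTACT, off=0): starts [31, 40] → cuts [31, 40]

Pooled cuts: [6, 16, 27, 31, 40]

Fragment lengths:
  [0,6): 6 bp
  [6,16): 10 bp
  [16,27): 11 bp
  [27,31): 4 bp
  [31,40): 9 bp
  [40,52): 12 bp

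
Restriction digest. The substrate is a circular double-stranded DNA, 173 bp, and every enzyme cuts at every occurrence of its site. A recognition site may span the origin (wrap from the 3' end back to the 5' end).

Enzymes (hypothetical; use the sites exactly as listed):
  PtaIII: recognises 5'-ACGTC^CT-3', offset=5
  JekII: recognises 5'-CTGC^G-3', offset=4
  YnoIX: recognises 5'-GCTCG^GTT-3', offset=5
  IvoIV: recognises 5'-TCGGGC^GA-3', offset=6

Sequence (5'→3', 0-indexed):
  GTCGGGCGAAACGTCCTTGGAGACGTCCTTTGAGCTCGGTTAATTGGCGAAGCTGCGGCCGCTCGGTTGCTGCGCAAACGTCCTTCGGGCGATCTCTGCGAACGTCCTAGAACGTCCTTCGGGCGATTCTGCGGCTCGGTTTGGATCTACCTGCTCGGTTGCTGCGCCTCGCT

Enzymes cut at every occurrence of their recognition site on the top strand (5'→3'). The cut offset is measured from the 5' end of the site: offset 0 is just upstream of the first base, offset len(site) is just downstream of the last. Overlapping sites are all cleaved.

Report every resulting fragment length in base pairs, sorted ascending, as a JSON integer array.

Site scan:
  PtaIII (ACGTCCT, off=5): starts [10, 22, 77, 101, 111] → cuts [15, 27, 82, 106, 116]
  JekII (CTGCG, off=4): starts [52, 69, 95, 128, 161] → cuts [56, 73, 99, 132, 165]
  YnoIX (GCTCGGTT, off=5): starts [33, 60, 133, 152] → cuts [38, 65, 138, 157]
  IvoIV (TCGGGCGA, off=6): starts [1, 84, 118] → cuts [7, 90, 124]

All cut coordinates (distinct, sorted): [7, 15, 27, 38, 56, 65, 73, 82, 90, 99, 106, 116, 124, 132, 138, 157, 165]

Fragment lengths:
  7→15: 8 bp
  15→27: 12 bp
  27→38: 11 bp
  38→56: 18 bp
  56→65: 9 bp
  65→73: 8 bp
  73→82: 9 bp
  82→90: 8 bp
  90→99: 9 bp
  99→106: 7 bp
  106→116: 10 bp
  116→124: 8 bp
  124→132: 8 bp
  132→138: 6 bp
  138→157: 19 bp
  157→165: 8 bp
  165→7 (wrap): 173-165+7 = 15 bp

[6,7,8,8,8,8,8,8,9,9,9,10,11,12,15,18,19]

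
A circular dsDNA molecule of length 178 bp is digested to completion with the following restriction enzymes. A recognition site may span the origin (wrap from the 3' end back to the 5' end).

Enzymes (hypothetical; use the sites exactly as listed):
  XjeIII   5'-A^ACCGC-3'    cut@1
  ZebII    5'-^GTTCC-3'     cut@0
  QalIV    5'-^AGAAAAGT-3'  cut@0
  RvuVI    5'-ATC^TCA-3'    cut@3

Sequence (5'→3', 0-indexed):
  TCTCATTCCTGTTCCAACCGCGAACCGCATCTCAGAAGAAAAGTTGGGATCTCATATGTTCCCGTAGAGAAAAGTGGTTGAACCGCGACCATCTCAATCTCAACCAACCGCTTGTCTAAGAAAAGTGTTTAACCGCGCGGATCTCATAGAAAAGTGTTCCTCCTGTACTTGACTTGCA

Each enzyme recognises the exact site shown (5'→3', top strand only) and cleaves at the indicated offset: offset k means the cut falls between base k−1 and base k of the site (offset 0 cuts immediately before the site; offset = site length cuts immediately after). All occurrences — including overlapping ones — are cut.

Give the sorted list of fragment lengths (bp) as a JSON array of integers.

[4,5,6,6,6,7,7,8,8,8,10,12,12,12,13,14,15,25]

Scan for sites:
  XjeIII AACCGC/1: at [15, 22, 80, 105, 130] ⇒ [16, 23, 81, 106, 131]
  ZebII GTTCC/0: at [10, 57, 155] ⇒ [10, 57, 155]
  QalIV AGAAAAGT/0: at [36, 67, 118, 147] ⇒ [36, 67, 118, 147]
  RvuVI ATCTCA/3: at [28, 48, 90, 96, 140, 177] ⇒ [2, 31, 51, 93, 99, 143]

Pooled cuts: [2, 10, 16, 23, 31, 36, 51, 57, 67, 81, 93, 99, 106, 118, 131, 143, 147, 155]

Fragments:
  2→10: 8 bp
  10→16: 6 bp
  16→23: 7 bp
  23→31: 8 bp
  31→36: 5 bp
  36→51: 15 bp
  51→57: 6 bp
  57→67: 10 bp
  67→81: 14 bp
  81→93: 12 bp
  93→99: 6 bp
  99→106: 7 bp
  106→118: 12 bp
  118→131: 13 bp
  131→143: 12 bp
  143→147: 4 bp
  147→155: 8 bp
  155→2 (wrap): 178-155+2 = 25 bp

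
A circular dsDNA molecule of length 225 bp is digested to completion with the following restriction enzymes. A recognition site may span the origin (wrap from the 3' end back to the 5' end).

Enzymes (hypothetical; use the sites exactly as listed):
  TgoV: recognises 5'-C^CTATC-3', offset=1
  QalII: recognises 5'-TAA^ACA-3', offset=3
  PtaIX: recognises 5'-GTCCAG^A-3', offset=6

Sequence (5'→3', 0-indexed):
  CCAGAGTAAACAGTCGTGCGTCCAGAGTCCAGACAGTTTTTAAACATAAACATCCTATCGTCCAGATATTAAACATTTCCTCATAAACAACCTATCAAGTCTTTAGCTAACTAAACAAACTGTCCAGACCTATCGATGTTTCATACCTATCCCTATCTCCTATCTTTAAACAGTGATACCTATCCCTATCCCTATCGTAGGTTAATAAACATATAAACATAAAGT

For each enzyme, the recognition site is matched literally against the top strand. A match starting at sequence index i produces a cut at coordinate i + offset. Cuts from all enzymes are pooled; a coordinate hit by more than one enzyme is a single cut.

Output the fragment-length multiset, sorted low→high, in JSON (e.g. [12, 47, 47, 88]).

[2,5,5,5,6,6,6,6,7,7,7,8,10,10,11,11,13,13,14,16,17,17,23]

Site scan:
  TgoV (CCTATC, off=1): starts [53, 90, 128, 145, 151, 158, 178, 184, 190] → cuts [54, 91, 129, 146, 152, 159, 179, 185, 191]
  QalII (TAAACA, off=3): starts [6, 40, 46, 69, 83, 111, 166, 205, 213] → cuts [9, 43, 49, 72, 86, 114, 169, 208, 216]
  PtaIX (GTCCAGA, off=6): starts [19, 26, 59, 121, 223] → cuts [4, 25, 32, 65, 127]

All cut coordinates (distinct, sorted): [4, 9, 25, 32, 43, 49, 54, 65, 72, 86, 91, 114, 127, 129, 146, 152, 159, 169, 179, 185, 191, 208, 216]

Fragments:
  4→9: 5 bp
  9→25: 16 bp
  25→32: 7 bp
  32→43: 11 bp
  43→49: 6 bp
  49→54: 5 bp
  54→65: 11 bp
  65→72: 7 bp
  72→86: 14 bp
  86→91: 5 bp
  91→114: 23 bp
  114→127: 13 bp
  127→129: 2 bp
  129→146: 17 bp
  146→152: 6 bp
  152→159: 7 bp
  159→169: 10 bp
  169→179: 10 bp
  179→185: 6 bp
  185→191: 6 bp
  191→208: 17 bp
  208→216: 8 bp
  216→4 (wrap): 225-216+4 = 13 bp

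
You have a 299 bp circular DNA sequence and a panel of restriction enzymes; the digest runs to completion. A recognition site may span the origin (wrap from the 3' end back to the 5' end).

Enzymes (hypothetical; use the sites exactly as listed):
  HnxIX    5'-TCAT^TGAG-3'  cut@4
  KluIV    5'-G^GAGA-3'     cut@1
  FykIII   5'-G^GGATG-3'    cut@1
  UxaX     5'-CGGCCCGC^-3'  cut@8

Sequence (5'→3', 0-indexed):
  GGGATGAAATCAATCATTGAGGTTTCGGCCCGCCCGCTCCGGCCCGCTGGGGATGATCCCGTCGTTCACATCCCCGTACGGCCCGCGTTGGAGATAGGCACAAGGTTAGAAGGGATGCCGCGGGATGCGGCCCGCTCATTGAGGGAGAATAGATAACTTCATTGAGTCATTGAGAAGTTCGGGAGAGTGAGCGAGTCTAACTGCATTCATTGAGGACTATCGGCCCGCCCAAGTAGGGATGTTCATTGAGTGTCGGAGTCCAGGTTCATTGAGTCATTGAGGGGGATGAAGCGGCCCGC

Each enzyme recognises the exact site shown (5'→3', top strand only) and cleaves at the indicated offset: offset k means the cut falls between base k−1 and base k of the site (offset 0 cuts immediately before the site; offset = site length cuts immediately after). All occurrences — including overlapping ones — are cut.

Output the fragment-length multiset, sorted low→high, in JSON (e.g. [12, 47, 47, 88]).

Site scan:
  HnxIX TCATTGAG/4: at [13, 135, 158, 166, 206, 242, 265, 273] ⇒ [17, 139, 162, 170, 210, 246, 269, 277]
  KluIV GGAGA/1: at [89, 143, 181] ⇒ [90, 144, 182]
  FykIII GGGATG/1: at [0, 49, 111, 121, 235, 282] ⇒ [1, 50, 112, 122, 236, 283]
  UxaX CGGCCCGC/8: at [25, 39, 78, 127, 220, 291] ⇒ [0, 33, 47, 86, 135, 228]

Pooled cuts: [0, 1, 17, 33, 47, 50, 86, 90, 112, 122, 135, 139, 144, 162, 170, 182, 210, 228, 236, 246, 269, 277, 283]

Fragment lengths:
  0→1: 1 bp
  1→17: 16 bp
  17→33: 16 bp
  33→47: 14 bp
  47→50: 3 bp
  50→86: 36 bp
  86→90: 4 bp
  90→112: 22 bp
  112→122: 10 bp
  122→135: 13 bp
  135→139: 4 bp
  139→144: 5 bp
  144→162: 18 bp
  162→170: 8 bp
  170→182: 12 bp
  182→210: 28 bp
  210→228: 18 bp
  228→236: 8 bp
  236→246: 10 bp
  246→269: 23 bp
  269→277: 8 bp
  277→283: 6 bp
  283→0 (wrap): 299-283+0 = 16 bp

[1,3,4,4,5,6,8,8,8,10,10,12,13,14,16,16,16,18,18,22,23,28,36]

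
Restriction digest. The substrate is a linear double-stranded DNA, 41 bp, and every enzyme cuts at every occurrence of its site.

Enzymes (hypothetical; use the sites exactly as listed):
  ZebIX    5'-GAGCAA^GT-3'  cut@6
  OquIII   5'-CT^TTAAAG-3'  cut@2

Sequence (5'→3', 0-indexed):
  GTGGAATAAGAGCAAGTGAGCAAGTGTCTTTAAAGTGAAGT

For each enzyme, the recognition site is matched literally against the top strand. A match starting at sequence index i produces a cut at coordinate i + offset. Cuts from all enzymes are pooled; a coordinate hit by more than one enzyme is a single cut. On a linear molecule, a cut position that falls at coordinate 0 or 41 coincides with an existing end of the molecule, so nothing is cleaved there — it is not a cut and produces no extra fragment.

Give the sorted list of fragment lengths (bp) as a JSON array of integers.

[6,8,12,15]

Per-enzyme occurrences:
  ZebIX (GAGCAAGT, off=6): starts [9, 17] → cuts [15, 23]
  OquIII (CTTTAAAG, off=2): starts [27] → cuts [29]

All cut coordinates (distinct, sorted): [15, 23, 29]

Fragments:
  [0,15): 15 bp
  [15,23): 8 bp
  [23,29): 6 bp
  [29,41): 12 bp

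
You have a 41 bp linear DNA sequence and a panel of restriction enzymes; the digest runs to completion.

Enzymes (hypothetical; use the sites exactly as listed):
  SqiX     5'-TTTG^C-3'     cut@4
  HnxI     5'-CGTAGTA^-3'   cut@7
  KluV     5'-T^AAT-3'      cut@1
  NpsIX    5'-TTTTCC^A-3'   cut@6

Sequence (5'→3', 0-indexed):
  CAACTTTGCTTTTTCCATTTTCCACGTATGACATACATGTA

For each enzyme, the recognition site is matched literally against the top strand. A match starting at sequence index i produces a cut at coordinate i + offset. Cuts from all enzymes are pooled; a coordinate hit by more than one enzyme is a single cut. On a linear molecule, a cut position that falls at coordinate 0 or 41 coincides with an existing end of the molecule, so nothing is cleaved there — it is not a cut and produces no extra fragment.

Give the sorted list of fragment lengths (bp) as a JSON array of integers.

Scan for sites:
  SqiX (TTTGC, off=4): starts [4] → cuts [8]
  HnxI (CGTAGTA, off=7): no sites
  KluV (TAAT, off=1): no sites
  NpsIX (TTTTCCA, off=6): starts [10, 17] → cuts [16, 23]

All cut coordinates (distinct, sorted): [8, 16, 23]

Fragment lengths:
  [0,8): 8 bp
  [8,16): 8 bp
  [16,23): 7 bp
  [23,41): 18 bp

[7,8,8,18]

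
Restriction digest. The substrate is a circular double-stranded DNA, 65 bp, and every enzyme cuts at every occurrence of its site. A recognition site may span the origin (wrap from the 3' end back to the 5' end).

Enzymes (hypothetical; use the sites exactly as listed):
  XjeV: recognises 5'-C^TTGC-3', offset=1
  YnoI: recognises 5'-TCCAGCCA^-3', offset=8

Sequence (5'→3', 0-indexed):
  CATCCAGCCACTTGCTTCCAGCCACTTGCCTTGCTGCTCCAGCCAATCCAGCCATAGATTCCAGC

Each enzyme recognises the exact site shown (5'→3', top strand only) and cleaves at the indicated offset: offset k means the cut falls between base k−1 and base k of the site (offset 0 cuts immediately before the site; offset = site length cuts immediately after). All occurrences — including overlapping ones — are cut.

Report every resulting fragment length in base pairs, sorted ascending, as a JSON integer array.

[1,1,5,8,9,13,13,15]

Site scan:
  XjeV CTTGC/1: at [10, 24, 29] ⇒ [11, 25, 30]
  YnoI TCCAGCCA/8: at [2, 16, 37, 46, 59] ⇒ [2, 10, 24, 45, 54]

Pooled cuts: [2, 10, 11, 24, 25, 30, 45, 54]

Fragments:
  2→10: 8 bp
  10→11: 1 bp
  11→24: 13 bp
  24→25: 1 bp
  25→30: 5 bp
  30→45: 15 bp
  45→54: 9 bp
  54→2 (wrap): 65-54+2 = 13 bp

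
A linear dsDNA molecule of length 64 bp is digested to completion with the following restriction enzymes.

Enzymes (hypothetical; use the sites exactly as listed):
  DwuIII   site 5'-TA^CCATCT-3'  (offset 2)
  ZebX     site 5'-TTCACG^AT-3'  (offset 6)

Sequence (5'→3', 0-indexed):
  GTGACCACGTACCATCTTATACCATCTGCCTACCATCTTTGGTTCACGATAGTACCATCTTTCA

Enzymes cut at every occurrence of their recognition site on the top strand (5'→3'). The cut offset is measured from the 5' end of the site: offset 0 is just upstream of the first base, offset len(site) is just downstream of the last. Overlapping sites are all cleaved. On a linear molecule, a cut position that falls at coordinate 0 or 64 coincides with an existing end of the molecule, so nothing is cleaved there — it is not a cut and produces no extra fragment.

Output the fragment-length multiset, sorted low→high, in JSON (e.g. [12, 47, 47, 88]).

Site scan:
  DwuIII TACCATCT/2: at [9, 19, 30, 52] ⇒ [11, 21, 32, 54]
  ZebX TTCACGAT/6: at [42] ⇒ [48]

Pooled cuts: [11, 21, 32, 48, 54]

Fragments:
  [0,11): 11 bp
  [11,21): 10 bp
  [21,32): 11 bp
  [32,48): 16 bp
  [48,54): 6 bp
  [54,64): 10 bp

[6,10,10,11,11,16]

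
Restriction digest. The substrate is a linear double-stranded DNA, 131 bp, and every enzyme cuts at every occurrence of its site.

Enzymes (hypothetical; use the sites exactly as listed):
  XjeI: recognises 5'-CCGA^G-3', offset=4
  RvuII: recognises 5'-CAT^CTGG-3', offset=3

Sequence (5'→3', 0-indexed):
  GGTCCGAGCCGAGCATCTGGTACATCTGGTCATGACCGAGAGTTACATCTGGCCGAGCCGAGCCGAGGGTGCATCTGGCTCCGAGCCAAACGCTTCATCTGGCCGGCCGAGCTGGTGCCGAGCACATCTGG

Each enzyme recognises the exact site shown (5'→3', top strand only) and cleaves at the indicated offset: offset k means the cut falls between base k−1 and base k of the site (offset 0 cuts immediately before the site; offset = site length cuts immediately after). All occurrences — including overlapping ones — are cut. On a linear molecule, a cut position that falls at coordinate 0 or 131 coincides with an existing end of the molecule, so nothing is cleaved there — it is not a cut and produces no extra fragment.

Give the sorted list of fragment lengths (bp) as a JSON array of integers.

Per-enzyme occurrences:
  XjeI (CCGAG, off=4): starts [3, 8, 35, 52, 57, 62, 80, 106, 117] → cuts [7, 12, 39, 56, 61, 66, 84, 110, 121]
  RvuII (CATCTGG, off=3): starts [13, 22, 45, 71, 95, 124] → cuts [16, 25, 48, 74, 98, 127]

Pooled cuts: [7, 12, 16, 25, 39, 48, 56, 61, 66, 74, 84, 98, 110, 121, 127]

Fragments:
  [0,7): 7 bp
  [7,12): 5 bp
  [12,16): 4 bp
  [16,25): 9 bp
  [25,39): 14 bp
  [39,48): 9 bp
  [48,56): 8 bp
  [56,61): 5 bp
  [61,66): 5 bp
  [66,74): 8 bp
  [74,84): 10 bp
  [84,98): 14 bp
  [98,110): 12 bp
  [110,121): 11 bp
  [121,127): 6 bp
  [127,131): 4 bp

[4,4,5,5,5,6,7,8,8,9,9,10,11,12,14,14]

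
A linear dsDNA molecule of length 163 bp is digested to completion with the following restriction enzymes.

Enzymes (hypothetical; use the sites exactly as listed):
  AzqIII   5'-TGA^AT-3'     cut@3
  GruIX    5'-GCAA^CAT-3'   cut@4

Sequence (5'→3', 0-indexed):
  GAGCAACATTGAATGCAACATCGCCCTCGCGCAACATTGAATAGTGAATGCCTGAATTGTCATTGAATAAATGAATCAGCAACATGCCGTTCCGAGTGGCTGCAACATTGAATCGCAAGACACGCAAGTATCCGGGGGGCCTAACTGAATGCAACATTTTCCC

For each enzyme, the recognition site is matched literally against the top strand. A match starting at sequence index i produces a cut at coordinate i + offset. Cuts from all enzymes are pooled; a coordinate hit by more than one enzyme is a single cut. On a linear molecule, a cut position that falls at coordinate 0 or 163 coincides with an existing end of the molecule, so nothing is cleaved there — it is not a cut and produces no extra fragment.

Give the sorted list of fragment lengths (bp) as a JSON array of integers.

[6,6,6,6,6,6,7,8,8,8,9,11,16,23,37]

Per-enzyme occurrences:
  AzqIII TGAAT/3: at [9, 37, 44, 52, 63, 71, 108, 145] ⇒ [12, 40, 47, 55, 66, 74, 111, 148]
  GruIX GCAACAT/4: at [2, 14, 30, 78, 101, 150] ⇒ [6, 18, 34, 82, 105, 154]

All cut coordinates (distinct, sorted): [6, 12, 18, 34, 40, 47, 55, 66, 74, 82, 105, 111, 148, 154]

Fragment lengths:
  [0,6): 6 bp
  [6,12): 6 bp
  [12,18): 6 bp
  [18,34): 16 bp
  [34,40): 6 bp
  [40,47): 7 bp
  [47,55): 8 bp
  [55,66): 11 bp
  [66,74): 8 bp
  [74,82): 8 bp
  [82,105): 23 bp
  [105,111): 6 bp
  [111,148): 37 bp
  [148,154): 6 bp
  [154,163): 9 bp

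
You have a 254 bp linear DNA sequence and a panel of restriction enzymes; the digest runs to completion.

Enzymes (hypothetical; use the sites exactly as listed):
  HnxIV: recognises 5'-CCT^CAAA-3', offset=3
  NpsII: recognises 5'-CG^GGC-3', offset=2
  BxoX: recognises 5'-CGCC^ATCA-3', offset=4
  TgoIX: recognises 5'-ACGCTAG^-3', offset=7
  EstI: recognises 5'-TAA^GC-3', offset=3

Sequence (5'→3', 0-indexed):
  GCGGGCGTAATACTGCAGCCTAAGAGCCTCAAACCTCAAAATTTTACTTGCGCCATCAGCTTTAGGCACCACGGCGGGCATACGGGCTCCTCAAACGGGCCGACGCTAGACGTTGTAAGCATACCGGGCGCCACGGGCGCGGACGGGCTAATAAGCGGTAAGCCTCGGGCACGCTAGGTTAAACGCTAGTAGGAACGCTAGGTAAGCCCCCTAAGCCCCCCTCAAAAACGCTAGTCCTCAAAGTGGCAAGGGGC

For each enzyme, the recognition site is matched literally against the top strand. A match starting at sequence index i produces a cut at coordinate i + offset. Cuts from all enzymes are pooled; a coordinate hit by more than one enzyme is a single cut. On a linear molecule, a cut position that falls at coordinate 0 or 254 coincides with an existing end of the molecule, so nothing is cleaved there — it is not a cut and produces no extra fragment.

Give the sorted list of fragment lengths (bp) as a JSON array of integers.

Per-enzyme occurrences:
  HnxIV (CCTCAAA, off=3): starts [26, 33, 88, 219, 235] → cuts [29, 36, 91, 222, 238]
  NpsII (CGGGC, off=2): starts [1, 74, 82, 95, 124, 133, 143, 165] → cuts [3, 76, 84, 97, 126, 135, 145, 167]
  BxoX (CGCCATCA, off=4): starts [50] → cuts [54]
  TgoIX (ACGCTAG, off=7): starts [102, 170, 182, 194, 227] → cuts [109, 177, 189, 201, 234]
  EstI (TAAGC, off=3): starts [115, 151, 158, 202, 211] → cuts [118, 154, 161, 205, 214]

All cut coordinates (distinct, sorted): [3, 29, 36, 54, 76, 84, 91, 97, 109, 118, 126, 135, 145, 154, 161, 167, 177, 189, 201, 205, 214, 222, 234, 238]

Fragments:
  [0,3): 3 bp
  [3,29): 26 bp
  [29,36): 7 bp
  [36,54): 18 bp
  [54,76): 22 bp
  [76,84): 8 bp
  [84,91): 7 bp
  [91,97): 6 bp
  [97,109): 12 bp
  [109,118): 9 bp
  [118,126): 8 bp
  [126,135): 9 bp
  [135,145): 10 bp
  [145,154): 9 bp
  [154,161): 7 bp
  [161,167): 6 bp
  [167,177): 10 bp
  [177,189): 12 bp
  [189,201): 12 bp
  [201,205): 4 bp
  [205,214): 9 bp
  [214,222): 8 bp
  [222,234): 12 bp
  [234,238): 4 bp
  [238,254): 16 bp

[3,4,4,6,6,7,7,7,8,8,8,9,9,9,9,10,10,12,12,12,12,16,18,22,26]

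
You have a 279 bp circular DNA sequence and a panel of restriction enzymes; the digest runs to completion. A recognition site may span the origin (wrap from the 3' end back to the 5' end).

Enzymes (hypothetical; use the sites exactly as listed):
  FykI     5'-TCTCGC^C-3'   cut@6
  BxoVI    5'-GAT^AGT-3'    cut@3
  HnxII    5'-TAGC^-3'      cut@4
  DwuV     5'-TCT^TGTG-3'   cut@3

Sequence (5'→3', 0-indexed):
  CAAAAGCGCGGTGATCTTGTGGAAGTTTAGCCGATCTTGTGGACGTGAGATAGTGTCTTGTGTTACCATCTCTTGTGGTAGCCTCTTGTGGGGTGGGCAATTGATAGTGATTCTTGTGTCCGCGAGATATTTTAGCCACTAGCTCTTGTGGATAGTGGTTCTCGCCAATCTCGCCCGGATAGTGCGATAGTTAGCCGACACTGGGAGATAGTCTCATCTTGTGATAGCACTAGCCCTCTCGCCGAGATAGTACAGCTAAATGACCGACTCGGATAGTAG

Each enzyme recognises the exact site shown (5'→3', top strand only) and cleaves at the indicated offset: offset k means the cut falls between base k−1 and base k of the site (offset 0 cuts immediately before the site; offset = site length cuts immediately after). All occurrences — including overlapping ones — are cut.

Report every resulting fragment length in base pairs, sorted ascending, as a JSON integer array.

[3,4,6,6,6,6,6,7,7,7,7,8,8,9,9,9,9,10,12,14,14,14,15,16,19,22,26]

Per-enzyme occurrences:
  FykI TCTCGCC/6: at [159, 168, 236] ⇒ [165, 174, 242]
  BxoVI GATAGT/3: at [48, 102, 150, 177, 185, 206, 245, 271] ⇒ [51, 105, 153, 180, 188, 209, 248, 274]
  HnxII TAGC/4: at [27, 78, 132, 139, 191, 224, 230, 276] ⇒ [1, 31, 82, 136, 143, 195, 228, 234]
  DwuV TCTTGTG/3: at [14, 34, 55, 70, 83, 111, 143, 216] ⇒ [17, 37, 58, 73, 86, 114, 146, 219]

All cut coordinates (distinct, sorted): [1, 17, 31, 37, 51, 58, 73, 82, 86, 105, 114, 136, 143, 146, 153, 165, 174, 180, 188, 195, 209, 219, 228, 234, 242, 248, 274]

Fragments:
  1→17: 16 bp
  17→31: 14 bp
  31→37: 6 bp
  37→51: 14 bp
  51→58: 7 bp
  58→73: 15 bp
  73→82: 9 bp
  82→86: 4 bp
  86→105: 19 bp
  105→114: 9 bp
  114→136: 22 bp
  136→143: 7 bp
  143→146: 3 bp
  146→153: 7 bp
  153→165: 12 bp
  165→174: 9 bp
  174→180: 6 bp
  180→188: 8 bp
  188→195: 7 bp
  195→209: 14 bp
  209→219: 10 bp
  219→228: 9 bp
  228→234: 6 bp
  234→242: 8 bp
  242→248: 6 bp
  248→274: 26 bp
  274→1 (wrap): 279-274+1 = 6 bp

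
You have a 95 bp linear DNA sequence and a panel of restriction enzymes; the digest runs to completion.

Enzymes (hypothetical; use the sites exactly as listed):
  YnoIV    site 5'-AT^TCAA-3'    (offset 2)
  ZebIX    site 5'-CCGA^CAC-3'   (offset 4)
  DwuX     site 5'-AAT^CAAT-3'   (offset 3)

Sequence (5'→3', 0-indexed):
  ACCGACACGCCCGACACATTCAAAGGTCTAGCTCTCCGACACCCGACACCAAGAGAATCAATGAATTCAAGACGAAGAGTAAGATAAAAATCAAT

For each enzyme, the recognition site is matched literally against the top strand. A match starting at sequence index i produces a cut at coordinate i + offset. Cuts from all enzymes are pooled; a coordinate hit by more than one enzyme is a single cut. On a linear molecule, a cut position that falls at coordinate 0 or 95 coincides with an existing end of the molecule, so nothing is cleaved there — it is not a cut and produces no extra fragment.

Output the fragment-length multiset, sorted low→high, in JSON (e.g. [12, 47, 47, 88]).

Per-enzyme occurrences:
  YnoIV (ATTCAA, off=2): starts [17, 64] → cuts [19, 66]
  ZebIX (CCGACAC, off=4): starts [1, 10, 35, 42] → cuts [5, 14, 39, 46]
  DwuX (AATCAAT, off=3): starts [55, 88] → cuts [58, 91]

All cut coordinates (distinct, sorted): [5, 14, 19, 39, 46, 58, 66, 91]

Fragment lengths:
  [0,5): 5 bp
  [5,14): 9 bp
  [14,19): 5 bp
  [19,39): 20 bp
  [39,46): 7 bp
  [46,58): 12 bp
  [58,66): 8 bp
  [66,91): 25 bp
  [91,95): 4 bp

[4,5,5,7,8,9,12,20,25]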